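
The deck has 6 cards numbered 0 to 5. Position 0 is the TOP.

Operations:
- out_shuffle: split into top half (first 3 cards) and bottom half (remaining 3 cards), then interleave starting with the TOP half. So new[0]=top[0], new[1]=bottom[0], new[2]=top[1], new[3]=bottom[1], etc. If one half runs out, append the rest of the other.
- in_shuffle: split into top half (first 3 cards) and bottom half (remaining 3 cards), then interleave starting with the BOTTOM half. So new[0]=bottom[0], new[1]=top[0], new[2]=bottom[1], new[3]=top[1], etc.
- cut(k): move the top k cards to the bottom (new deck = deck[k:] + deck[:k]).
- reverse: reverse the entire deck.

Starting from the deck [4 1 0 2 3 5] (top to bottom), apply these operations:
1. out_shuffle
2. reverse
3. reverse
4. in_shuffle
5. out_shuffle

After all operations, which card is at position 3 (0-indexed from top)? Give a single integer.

After op 1 (out_shuffle): [4 2 1 3 0 5]
After op 2 (reverse): [5 0 3 1 2 4]
After op 3 (reverse): [4 2 1 3 0 5]
After op 4 (in_shuffle): [3 4 0 2 5 1]
After op 5 (out_shuffle): [3 2 4 5 0 1]
Position 3: card 5.

Answer: 5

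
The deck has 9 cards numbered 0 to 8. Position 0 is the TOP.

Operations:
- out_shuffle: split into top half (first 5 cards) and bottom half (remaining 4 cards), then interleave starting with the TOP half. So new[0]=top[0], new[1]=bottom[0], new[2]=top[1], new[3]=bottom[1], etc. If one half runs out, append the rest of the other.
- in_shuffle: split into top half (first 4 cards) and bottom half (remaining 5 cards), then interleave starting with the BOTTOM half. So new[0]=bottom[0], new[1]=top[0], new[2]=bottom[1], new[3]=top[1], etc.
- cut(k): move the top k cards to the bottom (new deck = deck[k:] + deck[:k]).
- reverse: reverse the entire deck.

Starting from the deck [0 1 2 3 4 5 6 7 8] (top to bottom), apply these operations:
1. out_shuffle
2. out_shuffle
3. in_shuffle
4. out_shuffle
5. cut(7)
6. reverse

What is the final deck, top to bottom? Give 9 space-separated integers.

After op 1 (out_shuffle): [0 5 1 6 2 7 3 8 4]
After op 2 (out_shuffle): [0 7 5 3 1 8 6 4 2]
After op 3 (in_shuffle): [1 0 8 7 6 5 4 3 2]
After op 4 (out_shuffle): [1 5 0 4 8 3 7 2 6]
After op 5 (cut(7)): [2 6 1 5 0 4 8 3 7]
After op 6 (reverse): [7 3 8 4 0 5 1 6 2]

Answer: 7 3 8 4 0 5 1 6 2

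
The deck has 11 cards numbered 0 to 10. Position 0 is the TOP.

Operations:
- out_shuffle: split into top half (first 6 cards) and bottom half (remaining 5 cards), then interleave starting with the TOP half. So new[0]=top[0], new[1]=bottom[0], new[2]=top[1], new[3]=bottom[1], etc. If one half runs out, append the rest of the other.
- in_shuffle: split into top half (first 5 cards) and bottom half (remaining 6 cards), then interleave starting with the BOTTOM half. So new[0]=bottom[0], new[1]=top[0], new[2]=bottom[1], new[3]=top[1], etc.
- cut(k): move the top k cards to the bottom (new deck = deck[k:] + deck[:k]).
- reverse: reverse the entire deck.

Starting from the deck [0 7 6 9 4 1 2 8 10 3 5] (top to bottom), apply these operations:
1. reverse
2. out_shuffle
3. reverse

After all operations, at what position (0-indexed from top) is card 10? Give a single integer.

After op 1 (reverse): [5 3 10 8 2 1 4 9 6 7 0]
After op 2 (out_shuffle): [5 4 3 9 10 6 8 7 2 0 1]
After op 3 (reverse): [1 0 2 7 8 6 10 9 3 4 5]
Card 10 is at position 6.

Answer: 6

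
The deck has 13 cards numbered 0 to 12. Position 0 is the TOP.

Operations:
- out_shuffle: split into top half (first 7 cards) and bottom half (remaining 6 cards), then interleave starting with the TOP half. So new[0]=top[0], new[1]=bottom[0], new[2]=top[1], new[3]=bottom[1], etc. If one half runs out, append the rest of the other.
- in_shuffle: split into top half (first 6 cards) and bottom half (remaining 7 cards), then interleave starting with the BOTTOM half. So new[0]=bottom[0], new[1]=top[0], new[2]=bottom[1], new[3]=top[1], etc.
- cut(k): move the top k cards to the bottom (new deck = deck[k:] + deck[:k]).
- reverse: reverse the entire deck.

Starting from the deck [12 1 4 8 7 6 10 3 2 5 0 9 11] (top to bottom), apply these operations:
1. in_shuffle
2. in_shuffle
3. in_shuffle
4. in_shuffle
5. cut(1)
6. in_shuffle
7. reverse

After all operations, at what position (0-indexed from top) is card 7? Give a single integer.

After op 1 (in_shuffle): [10 12 3 1 2 4 5 8 0 7 9 6 11]
After op 2 (in_shuffle): [5 10 8 12 0 3 7 1 9 2 6 4 11]
After op 3 (in_shuffle): [7 5 1 10 9 8 2 12 6 0 4 3 11]
After op 4 (in_shuffle): [2 7 12 5 6 1 0 10 4 9 3 8 11]
After op 5 (cut(1)): [7 12 5 6 1 0 10 4 9 3 8 11 2]
After op 6 (in_shuffle): [10 7 4 12 9 5 3 6 8 1 11 0 2]
After op 7 (reverse): [2 0 11 1 8 6 3 5 9 12 4 7 10]
Card 7 is at position 11.

Answer: 11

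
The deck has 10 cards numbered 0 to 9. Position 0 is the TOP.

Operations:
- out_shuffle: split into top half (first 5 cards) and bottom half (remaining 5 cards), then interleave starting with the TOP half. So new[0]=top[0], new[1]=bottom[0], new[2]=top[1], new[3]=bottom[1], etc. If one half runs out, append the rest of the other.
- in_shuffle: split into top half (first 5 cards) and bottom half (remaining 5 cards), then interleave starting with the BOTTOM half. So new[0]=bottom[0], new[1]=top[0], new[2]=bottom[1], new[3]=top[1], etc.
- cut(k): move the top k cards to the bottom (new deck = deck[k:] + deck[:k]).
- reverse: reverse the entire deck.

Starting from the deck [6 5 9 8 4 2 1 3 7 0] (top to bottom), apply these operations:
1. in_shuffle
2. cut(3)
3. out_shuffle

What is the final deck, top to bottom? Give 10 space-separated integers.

Answer: 5 0 3 4 9 2 7 6 8 1

Derivation:
After op 1 (in_shuffle): [2 6 1 5 3 9 7 8 0 4]
After op 2 (cut(3)): [5 3 9 7 8 0 4 2 6 1]
After op 3 (out_shuffle): [5 0 3 4 9 2 7 6 8 1]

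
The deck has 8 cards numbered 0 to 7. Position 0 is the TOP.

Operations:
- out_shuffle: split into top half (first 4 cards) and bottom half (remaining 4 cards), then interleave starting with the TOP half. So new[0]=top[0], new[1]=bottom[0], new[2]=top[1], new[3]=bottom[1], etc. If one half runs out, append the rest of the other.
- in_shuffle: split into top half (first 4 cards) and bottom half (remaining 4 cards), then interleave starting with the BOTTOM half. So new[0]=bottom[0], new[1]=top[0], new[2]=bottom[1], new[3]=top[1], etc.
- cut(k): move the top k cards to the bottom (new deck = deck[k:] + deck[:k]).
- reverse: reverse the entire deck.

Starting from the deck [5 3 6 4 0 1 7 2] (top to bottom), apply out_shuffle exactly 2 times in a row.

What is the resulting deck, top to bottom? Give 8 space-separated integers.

After op 1 (out_shuffle): [5 0 3 1 6 7 4 2]
After op 2 (out_shuffle): [5 6 0 7 3 4 1 2]

Answer: 5 6 0 7 3 4 1 2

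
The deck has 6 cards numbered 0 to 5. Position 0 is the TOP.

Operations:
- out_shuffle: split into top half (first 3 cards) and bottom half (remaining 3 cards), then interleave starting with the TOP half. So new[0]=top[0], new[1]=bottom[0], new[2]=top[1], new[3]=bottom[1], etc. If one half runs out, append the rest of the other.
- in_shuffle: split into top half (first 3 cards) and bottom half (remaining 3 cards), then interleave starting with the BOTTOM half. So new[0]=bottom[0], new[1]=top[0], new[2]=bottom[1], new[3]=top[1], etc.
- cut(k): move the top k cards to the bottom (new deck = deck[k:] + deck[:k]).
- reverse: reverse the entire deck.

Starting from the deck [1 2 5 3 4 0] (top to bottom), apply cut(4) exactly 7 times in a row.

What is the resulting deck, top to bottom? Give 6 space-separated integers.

After op 1 (cut(4)): [4 0 1 2 5 3]
After op 2 (cut(4)): [5 3 4 0 1 2]
After op 3 (cut(4)): [1 2 5 3 4 0]
After op 4 (cut(4)): [4 0 1 2 5 3]
After op 5 (cut(4)): [5 3 4 0 1 2]
After op 6 (cut(4)): [1 2 5 3 4 0]
After op 7 (cut(4)): [4 0 1 2 5 3]

Answer: 4 0 1 2 5 3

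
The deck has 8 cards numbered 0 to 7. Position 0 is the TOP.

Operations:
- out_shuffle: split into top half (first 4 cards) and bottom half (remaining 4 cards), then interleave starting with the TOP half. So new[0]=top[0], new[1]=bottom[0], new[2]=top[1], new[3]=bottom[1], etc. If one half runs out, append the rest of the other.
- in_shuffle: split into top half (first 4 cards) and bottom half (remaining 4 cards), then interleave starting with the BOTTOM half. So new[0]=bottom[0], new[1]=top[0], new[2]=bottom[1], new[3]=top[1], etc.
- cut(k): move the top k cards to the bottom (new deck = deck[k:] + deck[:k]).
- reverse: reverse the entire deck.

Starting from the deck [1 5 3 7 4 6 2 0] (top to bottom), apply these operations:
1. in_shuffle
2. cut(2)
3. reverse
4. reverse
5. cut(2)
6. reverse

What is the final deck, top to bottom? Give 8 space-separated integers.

After op 1 (in_shuffle): [4 1 6 5 2 3 0 7]
After op 2 (cut(2)): [6 5 2 3 0 7 4 1]
After op 3 (reverse): [1 4 7 0 3 2 5 6]
After op 4 (reverse): [6 5 2 3 0 7 4 1]
After op 5 (cut(2)): [2 3 0 7 4 1 6 5]
After op 6 (reverse): [5 6 1 4 7 0 3 2]

Answer: 5 6 1 4 7 0 3 2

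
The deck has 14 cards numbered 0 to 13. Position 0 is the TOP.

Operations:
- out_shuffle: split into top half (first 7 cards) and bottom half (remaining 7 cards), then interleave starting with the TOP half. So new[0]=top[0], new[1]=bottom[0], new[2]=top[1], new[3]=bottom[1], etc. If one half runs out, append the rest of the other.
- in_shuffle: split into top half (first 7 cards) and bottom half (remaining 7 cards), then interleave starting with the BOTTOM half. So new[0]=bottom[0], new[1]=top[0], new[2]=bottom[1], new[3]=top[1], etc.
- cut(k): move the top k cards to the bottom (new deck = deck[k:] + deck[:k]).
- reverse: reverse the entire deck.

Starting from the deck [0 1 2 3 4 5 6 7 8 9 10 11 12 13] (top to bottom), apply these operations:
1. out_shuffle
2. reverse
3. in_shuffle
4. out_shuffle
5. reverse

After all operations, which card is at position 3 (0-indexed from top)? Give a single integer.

Answer: 12

Derivation:
After op 1 (out_shuffle): [0 7 1 8 2 9 3 10 4 11 5 12 6 13]
After op 2 (reverse): [13 6 12 5 11 4 10 3 9 2 8 1 7 0]
After op 3 (in_shuffle): [3 13 9 6 2 12 8 5 1 11 7 4 0 10]
After op 4 (out_shuffle): [3 5 13 1 9 11 6 7 2 4 12 0 8 10]
After op 5 (reverse): [10 8 0 12 4 2 7 6 11 9 1 13 5 3]
Position 3: card 12.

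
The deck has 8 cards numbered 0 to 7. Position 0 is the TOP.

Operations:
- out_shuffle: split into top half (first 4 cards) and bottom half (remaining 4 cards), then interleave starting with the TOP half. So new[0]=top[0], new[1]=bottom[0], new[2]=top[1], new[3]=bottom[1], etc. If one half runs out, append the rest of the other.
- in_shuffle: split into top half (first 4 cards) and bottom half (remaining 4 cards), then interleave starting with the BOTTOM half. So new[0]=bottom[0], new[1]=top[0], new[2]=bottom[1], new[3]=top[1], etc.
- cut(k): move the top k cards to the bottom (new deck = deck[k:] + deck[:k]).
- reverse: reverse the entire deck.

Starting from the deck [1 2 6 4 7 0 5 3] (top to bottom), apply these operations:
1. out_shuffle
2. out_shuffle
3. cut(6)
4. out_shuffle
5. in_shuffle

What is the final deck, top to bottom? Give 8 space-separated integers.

Answer: 1 0 2 7 6 3 4 5

Derivation:
After op 1 (out_shuffle): [1 7 2 0 6 5 4 3]
After op 2 (out_shuffle): [1 6 7 5 2 4 0 3]
After op 3 (cut(6)): [0 3 1 6 7 5 2 4]
After op 4 (out_shuffle): [0 7 3 5 1 2 6 4]
After op 5 (in_shuffle): [1 0 2 7 6 3 4 5]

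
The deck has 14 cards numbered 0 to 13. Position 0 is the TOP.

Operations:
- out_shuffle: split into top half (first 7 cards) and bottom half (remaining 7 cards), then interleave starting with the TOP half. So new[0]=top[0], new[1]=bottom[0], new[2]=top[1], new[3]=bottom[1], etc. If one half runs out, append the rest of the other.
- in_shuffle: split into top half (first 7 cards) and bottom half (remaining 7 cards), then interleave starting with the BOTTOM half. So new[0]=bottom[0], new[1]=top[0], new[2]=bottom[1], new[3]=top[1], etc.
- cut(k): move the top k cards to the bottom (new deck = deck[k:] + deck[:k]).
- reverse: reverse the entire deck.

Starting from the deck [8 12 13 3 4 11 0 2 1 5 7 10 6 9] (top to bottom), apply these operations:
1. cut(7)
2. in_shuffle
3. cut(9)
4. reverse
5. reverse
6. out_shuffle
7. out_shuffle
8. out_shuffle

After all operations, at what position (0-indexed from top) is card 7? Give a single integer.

Answer: 5

Derivation:
After op 1 (cut(7)): [2 1 5 7 10 6 9 8 12 13 3 4 11 0]
After op 2 (in_shuffle): [8 2 12 1 13 5 3 7 4 10 11 6 0 9]
After op 3 (cut(9)): [10 11 6 0 9 8 2 12 1 13 5 3 7 4]
After op 4 (reverse): [4 7 3 5 13 1 12 2 8 9 0 6 11 10]
After op 5 (reverse): [10 11 6 0 9 8 2 12 1 13 5 3 7 4]
After op 6 (out_shuffle): [10 12 11 1 6 13 0 5 9 3 8 7 2 4]
After op 7 (out_shuffle): [10 5 12 9 11 3 1 8 6 7 13 2 0 4]
After op 8 (out_shuffle): [10 8 5 6 12 7 9 13 11 2 3 0 1 4]
Card 7 is at position 5.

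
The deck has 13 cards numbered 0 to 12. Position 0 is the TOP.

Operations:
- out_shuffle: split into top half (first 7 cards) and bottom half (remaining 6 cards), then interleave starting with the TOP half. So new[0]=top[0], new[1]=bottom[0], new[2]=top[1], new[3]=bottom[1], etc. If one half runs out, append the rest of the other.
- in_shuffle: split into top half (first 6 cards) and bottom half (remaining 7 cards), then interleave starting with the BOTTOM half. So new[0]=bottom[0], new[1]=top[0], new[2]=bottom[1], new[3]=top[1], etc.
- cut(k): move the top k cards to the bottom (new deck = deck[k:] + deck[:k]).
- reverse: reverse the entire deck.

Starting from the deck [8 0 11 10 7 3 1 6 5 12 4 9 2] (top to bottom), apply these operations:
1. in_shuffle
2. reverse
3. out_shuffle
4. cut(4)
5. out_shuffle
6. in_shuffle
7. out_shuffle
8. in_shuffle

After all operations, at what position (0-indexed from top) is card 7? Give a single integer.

After op 1 (in_shuffle): [1 8 6 0 5 11 12 10 4 7 9 3 2]
After op 2 (reverse): [2 3 9 7 4 10 12 11 5 0 6 8 1]
After op 3 (out_shuffle): [2 11 3 5 9 0 7 6 4 8 10 1 12]
After op 4 (cut(4)): [9 0 7 6 4 8 10 1 12 2 11 3 5]
After op 5 (out_shuffle): [9 1 0 12 7 2 6 11 4 3 8 5 10]
After op 6 (in_shuffle): [6 9 11 1 4 0 3 12 8 7 5 2 10]
After op 7 (out_shuffle): [6 12 9 8 11 7 1 5 4 2 0 10 3]
After op 8 (in_shuffle): [1 6 5 12 4 9 2 8 0 11 10 7 3]
Card 7 is at position 11.

Answer: 11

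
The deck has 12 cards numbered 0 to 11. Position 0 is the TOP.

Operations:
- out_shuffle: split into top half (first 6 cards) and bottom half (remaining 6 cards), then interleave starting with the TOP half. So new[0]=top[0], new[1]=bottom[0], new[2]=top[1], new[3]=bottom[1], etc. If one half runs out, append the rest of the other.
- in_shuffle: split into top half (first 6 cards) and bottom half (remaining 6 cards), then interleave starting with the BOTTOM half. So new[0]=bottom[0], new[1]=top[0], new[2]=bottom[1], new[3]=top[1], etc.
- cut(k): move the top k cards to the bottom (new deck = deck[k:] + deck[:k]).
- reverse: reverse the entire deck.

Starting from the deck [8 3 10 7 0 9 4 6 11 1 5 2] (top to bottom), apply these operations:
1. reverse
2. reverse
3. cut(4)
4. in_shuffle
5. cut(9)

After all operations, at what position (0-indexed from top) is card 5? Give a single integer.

After op 1 (reverse): [2 5 1 11 6 4 9 0 7 10 3 8]
After op 2 (reverse): [8 3 10 7 0 9 4 6 11 1 5 2]
After op 3 (cut(4)): [0 9 4 6 11 1 5 2 8 3 10 7]
After op 4 (in_shuffle): [5 0 2 9 8 4 3 6 10 11 7 1]
After op 5 (cut(9)): [11 7 1 5 0 2 9 8 4 3 6 10]
Card 5 is at position 3.

Answer: 3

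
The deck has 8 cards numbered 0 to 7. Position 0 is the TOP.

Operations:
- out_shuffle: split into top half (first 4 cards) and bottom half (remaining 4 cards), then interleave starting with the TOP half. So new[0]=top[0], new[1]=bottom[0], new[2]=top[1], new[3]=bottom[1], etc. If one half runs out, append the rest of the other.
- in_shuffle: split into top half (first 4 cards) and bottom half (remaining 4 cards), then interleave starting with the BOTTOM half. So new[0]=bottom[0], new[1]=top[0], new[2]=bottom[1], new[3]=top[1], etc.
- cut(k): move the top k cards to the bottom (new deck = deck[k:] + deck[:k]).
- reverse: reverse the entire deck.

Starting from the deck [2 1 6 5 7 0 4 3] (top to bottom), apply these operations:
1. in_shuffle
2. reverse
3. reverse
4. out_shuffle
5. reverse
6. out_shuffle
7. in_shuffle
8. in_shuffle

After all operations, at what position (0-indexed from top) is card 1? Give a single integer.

After op 1 (in_shuffle): [7 2 0 1 4 6 3 5]
After op 2 (reverse): [5 3 6 4 1 0 2 7]
After op 3 (reverse): [7 2 0 1 4 6 3 5]
After op 4 (out_shuffle): [7 4 2 6 0 3 1 5]
After op 5 (reverse): [5 1 3 0 6 2 4 7]
After op 6 (out_shuffle): [5 6 1 2 3 4 0 7]
After op 7 (in_shuffle): [3 5 4 6 0 1 7 2]
After op 8 (in_shuffle): [0 3 1 5 7 4 2 6]
Card 1 is at position 2.

Answer: 2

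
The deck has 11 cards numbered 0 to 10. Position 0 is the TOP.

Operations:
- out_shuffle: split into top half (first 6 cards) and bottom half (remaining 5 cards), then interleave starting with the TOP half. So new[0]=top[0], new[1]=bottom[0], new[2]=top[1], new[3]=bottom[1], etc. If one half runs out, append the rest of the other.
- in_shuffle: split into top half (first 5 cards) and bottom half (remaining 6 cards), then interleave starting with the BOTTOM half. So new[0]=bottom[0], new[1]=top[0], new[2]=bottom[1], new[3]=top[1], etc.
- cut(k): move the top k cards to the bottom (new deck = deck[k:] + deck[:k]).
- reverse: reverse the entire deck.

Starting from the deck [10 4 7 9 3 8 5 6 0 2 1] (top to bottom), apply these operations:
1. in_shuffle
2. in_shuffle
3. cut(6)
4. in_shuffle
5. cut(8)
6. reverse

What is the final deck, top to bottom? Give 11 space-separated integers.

Answer: 6 10 3 0 4 8 2 7 5 1 9

Derivation:
After op 1 (in_shuffle): [8 10 5 4 6 7 0 9 2 3 1]
After op 2 (in_shuffle): [7 8 0 10 9 5 2 4 3 6 1]
After op 3 (cut(6)): [2 4 3 6 1 7 8 0 10 9 5]
After op 4 (in_shuffle): [7 2 8 4 0 3 10 6 9 1 5]
After op 5 (cut(8)): [9 1 5 7 2 8 4 0 3 10 6]
After op 6 (reverse): [6 10 3 0 4 8 2 7 5 1 9]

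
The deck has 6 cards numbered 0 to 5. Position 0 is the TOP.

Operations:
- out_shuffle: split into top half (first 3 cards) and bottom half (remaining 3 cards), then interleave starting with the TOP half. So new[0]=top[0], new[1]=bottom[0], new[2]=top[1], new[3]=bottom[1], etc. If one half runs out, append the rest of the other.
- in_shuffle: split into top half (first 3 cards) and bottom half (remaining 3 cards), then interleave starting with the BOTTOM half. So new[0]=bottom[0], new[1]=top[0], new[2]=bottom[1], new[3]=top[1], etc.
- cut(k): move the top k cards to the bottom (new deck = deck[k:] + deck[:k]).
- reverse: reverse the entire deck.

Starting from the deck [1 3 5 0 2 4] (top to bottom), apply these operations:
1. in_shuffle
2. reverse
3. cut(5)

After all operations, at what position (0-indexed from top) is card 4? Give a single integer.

Answer: 2

Derivation:
After op 1 (in_shuffle): [0 1 2 3 4 5]
After op 2 (reverse): [5 4 3 2 1 0]
After op 3 (cut(5)): [0 5 4 3 2 1]
Card 4 is at position 2.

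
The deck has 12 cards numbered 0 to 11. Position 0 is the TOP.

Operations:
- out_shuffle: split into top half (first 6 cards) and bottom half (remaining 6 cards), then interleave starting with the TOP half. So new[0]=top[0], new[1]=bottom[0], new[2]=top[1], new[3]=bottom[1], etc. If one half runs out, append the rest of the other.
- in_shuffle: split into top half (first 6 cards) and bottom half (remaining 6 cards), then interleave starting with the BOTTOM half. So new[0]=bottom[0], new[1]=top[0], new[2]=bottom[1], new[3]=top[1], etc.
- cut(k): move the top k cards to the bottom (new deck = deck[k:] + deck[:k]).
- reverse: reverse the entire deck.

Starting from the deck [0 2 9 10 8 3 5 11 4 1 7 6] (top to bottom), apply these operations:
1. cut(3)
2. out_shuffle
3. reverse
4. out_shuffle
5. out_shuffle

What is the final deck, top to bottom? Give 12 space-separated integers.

After op 1 (cut(3)): [10 8 3 5 11 4 1 7 6 0 2 9]
After op 2 (out_shuffle): [10 1 8 7 3 6 5 0 11 2 4 9]
After op 3 (reverse): [9 4 2 11 0 5 6 3 7 8 1 10]
After op 4 (out_shuffle): [9 6 4 3 2 7 11 8 0 1 5 10]
After op 5 (out_shuffle): [9 11 6 8 4 0 3 1 2 5 7 10]

Answer: 9 11 6 8 4 0 3 1 2 5 7 10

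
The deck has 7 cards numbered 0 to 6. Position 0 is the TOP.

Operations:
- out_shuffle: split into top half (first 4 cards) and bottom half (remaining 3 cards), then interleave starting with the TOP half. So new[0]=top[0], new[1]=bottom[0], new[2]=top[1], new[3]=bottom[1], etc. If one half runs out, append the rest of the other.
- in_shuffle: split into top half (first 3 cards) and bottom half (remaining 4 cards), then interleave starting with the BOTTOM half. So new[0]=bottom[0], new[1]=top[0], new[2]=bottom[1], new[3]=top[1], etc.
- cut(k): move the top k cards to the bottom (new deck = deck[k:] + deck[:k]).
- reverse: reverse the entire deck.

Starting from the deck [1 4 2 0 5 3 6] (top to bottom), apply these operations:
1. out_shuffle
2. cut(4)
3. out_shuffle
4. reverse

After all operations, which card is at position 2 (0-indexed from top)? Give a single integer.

After op 1 (out_shuffle): [1 5 4 3 2 6 0]
After op 2 (cut(4)): [2 6 0 1 5 4 3]
After op 3 (out_shuffle): [2 5 6 4 0 3 1]
After op 4 (reverse): [1 3 0 4 6 5 2]
Position 2: card 0.

Answer: 0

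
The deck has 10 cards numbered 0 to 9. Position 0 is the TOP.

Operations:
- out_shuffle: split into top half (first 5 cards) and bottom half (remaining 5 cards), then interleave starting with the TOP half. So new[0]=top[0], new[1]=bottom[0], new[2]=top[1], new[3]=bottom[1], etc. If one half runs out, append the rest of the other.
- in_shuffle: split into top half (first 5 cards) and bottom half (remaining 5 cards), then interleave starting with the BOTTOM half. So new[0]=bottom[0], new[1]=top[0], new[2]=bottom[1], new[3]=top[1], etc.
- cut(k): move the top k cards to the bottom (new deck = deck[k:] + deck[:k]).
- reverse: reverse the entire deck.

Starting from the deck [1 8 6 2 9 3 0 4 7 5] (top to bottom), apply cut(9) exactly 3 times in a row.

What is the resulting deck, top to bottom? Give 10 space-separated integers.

Answer: 4 7 5 1 8 6 2 9 3 0

Derivation:
After op 1 (cut(9)): [5 1 8 6 2 9 3 0 4 7]
After op 2 (cut(9)): [7 5 1 8 6 2 9 3 0 4]
After op 3 (cut(9)): [4 7 5 1 8 6 2 9 3 0]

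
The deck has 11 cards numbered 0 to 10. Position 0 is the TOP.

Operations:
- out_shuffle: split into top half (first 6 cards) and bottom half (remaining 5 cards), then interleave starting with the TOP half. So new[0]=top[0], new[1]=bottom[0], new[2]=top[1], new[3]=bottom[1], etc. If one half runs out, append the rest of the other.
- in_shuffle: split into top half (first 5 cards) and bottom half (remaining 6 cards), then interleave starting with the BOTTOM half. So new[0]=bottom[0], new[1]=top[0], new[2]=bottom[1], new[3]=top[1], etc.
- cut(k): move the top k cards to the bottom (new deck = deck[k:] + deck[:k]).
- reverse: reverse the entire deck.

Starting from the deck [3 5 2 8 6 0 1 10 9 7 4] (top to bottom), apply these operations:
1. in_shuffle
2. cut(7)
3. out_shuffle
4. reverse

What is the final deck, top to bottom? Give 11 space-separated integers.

After op 1 (in_shuffle): [0 3 1 5 10 2 9 8 7 6 4]
After op 2 (cut(7)): [8 7 6 4 0 3 1 5 10 2 9]
After op 3 (out_shuffle): [8 1 7 5 6 10 4 2 0 9 3]
After op 4 (reverse): [3 9 0 2 4 10 6 5 7 1 8]

Answer: 3 9 0 2 4 10 6 5 7 1 8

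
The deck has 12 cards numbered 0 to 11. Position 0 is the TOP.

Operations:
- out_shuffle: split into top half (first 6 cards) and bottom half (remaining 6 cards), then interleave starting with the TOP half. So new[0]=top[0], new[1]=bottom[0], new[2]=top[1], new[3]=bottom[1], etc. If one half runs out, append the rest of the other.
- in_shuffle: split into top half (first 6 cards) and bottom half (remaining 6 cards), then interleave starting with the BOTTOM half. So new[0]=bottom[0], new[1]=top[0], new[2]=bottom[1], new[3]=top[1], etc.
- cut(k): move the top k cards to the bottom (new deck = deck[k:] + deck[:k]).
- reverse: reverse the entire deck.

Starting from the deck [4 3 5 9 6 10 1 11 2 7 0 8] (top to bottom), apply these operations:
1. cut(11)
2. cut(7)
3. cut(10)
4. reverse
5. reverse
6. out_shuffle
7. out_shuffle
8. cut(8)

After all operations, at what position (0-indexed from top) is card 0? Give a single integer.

Answer: 6

Derivation:
After op 1 (cut(11)): [8 4 3 5 9 6 10 1 11 2 7 0]
After op 2 (cut(7)): [1 11 2 7 0 8 4 3 5 9 6 10]
After op 3 (cut(10)): [6 10 1 11 2 7 0 8 4 3 5 9]
After op 4 (reverse): [9 5 3 4 8 0 7 2 11 1 10 6]
After op 5 (reverse): [6 10 1 11 2 7 0 8 4 3 5 9]
After op 6 (out_shuffle): [6 0 10 8 1 4 11 3 2 5 7 9]
After op 7 (out_shuffle): [6 11 0 3 10 2 8 5 1 7 4 9]
After op 8 (cut(8)): [1 7 4 9 6 11 0 3 10 2 8 5]
Card 0 is at position 6.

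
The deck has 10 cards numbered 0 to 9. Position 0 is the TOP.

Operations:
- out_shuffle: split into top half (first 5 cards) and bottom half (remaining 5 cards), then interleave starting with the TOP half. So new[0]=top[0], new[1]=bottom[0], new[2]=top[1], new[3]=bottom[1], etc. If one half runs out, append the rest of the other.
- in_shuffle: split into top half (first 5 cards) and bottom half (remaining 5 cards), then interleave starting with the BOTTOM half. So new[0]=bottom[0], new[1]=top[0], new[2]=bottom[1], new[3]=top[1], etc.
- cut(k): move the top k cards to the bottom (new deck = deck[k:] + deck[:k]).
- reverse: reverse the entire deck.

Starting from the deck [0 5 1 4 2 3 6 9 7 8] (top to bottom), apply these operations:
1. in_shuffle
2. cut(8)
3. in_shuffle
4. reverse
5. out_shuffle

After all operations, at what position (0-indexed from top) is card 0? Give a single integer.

Answer: 4

Derivation:
After op 1 (in_shuffle): [3 0 6 5 9 1 7 4 8 2]
After op 2 (cut(8)): [8 2 3 0 6 5 9 1 7 4]
After op 3 (in_shuffle): [5 8 9 2 1 3 7 0 4 6]
After op 4 (reverse): [6 4 0 7 3 1 2 9 8 5]
After op 5 (out_shuffle): [6 1 4 2 0 9 7 8 3 5]
Card 0 is at position 4.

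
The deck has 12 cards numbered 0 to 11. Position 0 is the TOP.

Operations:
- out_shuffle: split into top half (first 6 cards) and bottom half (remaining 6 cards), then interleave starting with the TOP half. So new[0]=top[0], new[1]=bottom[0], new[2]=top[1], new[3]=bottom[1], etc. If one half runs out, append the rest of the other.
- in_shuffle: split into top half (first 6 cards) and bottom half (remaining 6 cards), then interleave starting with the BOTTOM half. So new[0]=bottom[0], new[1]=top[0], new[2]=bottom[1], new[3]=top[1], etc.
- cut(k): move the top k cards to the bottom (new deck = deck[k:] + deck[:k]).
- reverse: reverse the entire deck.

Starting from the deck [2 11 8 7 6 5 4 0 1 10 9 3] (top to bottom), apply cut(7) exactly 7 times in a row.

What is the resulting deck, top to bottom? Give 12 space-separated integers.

After op 1 (cut(7)): [0 1 10 9 3 2 11 8 7 6 5 4]
After op 2 (cut(7)): [8 7 6 5 4 0 1 10 9 3 2 11]
After op 3 (cut(7)): [10 9 3 2 11 8 7 6 5 4 0 1]
After op 4 (cut(7)): [6 5 4 0 1 10 9 3 2 11 8 7]
After op 5 (cut(7)): [3 2 11 8 7 6 5 4 0 1 10 9]
After op 6 (cut(7)): [4 0 1 10 9 3 2 11 8 7 6 5]
After op 7 (cut(7)): [11 8 7 6 5 4 0 1 10 9 3 2]

Answer: 11 8 7 6 5 4 0 1 10 9 3 2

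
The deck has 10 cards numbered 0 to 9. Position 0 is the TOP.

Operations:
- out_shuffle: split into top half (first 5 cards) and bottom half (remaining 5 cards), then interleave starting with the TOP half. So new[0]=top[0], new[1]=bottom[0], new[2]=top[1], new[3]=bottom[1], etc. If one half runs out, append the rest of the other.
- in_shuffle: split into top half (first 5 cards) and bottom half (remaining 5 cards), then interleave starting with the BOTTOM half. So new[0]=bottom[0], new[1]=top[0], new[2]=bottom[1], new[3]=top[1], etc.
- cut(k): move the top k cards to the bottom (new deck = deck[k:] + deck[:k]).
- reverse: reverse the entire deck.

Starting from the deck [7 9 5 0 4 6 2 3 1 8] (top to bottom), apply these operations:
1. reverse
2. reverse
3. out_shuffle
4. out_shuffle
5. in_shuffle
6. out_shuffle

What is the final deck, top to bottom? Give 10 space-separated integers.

After op 1 (reverse): [8 1 3 2 6 4 0 5 9 7]
After op 2 (reverse): [7 9 5 0 4 6 2 3 1 8]
After op 3 (out_shuffle): [7 6 9 2 5 3 0 1 4 8]
After op 4 (out_shuffle): [7 3 6 0 9 1 2 4 5 8]
After op 5 (in_shuffle): [1 7 2 3 4 6 5 0 8 9]
After op 6 (out_shuffle): [1 6 7 5 2 0 3 8 4 9]

Answer: 1 6 7 5 2 0 3 8 4 9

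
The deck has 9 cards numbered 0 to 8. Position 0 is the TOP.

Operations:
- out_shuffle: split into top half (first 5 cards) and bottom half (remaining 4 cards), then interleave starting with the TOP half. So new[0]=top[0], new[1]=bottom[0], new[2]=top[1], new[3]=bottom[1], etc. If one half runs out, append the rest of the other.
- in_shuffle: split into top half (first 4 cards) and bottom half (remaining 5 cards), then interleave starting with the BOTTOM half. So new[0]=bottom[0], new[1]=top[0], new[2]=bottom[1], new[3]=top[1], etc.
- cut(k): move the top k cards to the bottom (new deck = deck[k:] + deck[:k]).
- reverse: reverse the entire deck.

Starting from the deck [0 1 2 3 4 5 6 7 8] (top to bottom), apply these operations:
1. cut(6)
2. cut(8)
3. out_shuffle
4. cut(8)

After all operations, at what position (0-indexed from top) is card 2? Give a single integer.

Answer: 4

Derivation:
After op 1 (cut(6)): [6 7 8 0 1 2 3 4 5]
After op 2 (cut(8)): [5 6 7 8 0 1 2 3 4]
After op 3 (out_shuffle): [5 1 6 2 7 3 8 4 0]
After op 4 (cut(8)): [0 5 1 6 2 7 3 8 4]
Card 2 is at position 4.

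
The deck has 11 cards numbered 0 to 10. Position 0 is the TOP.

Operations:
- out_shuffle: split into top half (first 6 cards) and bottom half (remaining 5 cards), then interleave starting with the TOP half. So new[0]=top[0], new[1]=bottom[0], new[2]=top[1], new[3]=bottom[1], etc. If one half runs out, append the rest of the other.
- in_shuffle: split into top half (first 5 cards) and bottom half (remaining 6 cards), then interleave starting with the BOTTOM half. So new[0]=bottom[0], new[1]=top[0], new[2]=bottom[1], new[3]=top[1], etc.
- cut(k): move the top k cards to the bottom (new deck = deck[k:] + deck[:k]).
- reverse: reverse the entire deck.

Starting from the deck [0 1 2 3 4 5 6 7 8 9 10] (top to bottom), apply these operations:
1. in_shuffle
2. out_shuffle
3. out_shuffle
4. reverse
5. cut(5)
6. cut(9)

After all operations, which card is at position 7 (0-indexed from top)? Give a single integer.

Answer: 5

Derivation:
After op 1 (in_shuffle): [5 0 6 1 7 2 8 3 9 4 10]
After op 2 (out_shuffle): [5 8 0 3 6 9 1 4 7 10 2]
After op 3 (out_shuffle): [5 1 8 4 0 7 3 10 6 2 9]
After op 4 (reverse): [9 2 6 10 3 7 0 4 8 1 5]
After op 5 (cut(5)): [7 0 4 8 1 5 9 2 6 10 3]
After op 6 (cut(9)): [10 3 7 0 4 8 1 5 9 2 6]
Position 7: card 5.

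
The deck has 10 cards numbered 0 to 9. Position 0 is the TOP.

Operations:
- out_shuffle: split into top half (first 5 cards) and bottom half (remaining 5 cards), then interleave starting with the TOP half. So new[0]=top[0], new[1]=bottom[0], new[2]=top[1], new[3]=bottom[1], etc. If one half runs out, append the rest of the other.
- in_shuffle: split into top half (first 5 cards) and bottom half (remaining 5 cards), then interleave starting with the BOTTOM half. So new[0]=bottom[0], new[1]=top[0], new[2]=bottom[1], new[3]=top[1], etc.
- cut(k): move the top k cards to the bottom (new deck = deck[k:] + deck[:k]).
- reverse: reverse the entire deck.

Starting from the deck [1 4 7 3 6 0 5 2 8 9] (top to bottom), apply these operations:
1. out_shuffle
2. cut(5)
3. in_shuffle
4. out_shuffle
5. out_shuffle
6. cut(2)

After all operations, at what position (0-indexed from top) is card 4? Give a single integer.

After op 1 (out_shuffle): [1 0 4 5 7 2 3 8 6 9]
After op 2 (cut(5)): [2 3 8 6 9 1 0 4 5 7]
After op 3 (in_shuffle): [1 2 0 3 4 8 5 6 7 9]
After op 4 (out_shuffle): [1 8 2 5 0 6 3 7 4 9]
After op 5 (out_shuffle): [1 6 8 3 2 7 5 4 0 9]
After op 6 (cut(2)): [8 3 2 7 5 4 0 9 1 6]
Card 4 is at position 5.

Answer: 5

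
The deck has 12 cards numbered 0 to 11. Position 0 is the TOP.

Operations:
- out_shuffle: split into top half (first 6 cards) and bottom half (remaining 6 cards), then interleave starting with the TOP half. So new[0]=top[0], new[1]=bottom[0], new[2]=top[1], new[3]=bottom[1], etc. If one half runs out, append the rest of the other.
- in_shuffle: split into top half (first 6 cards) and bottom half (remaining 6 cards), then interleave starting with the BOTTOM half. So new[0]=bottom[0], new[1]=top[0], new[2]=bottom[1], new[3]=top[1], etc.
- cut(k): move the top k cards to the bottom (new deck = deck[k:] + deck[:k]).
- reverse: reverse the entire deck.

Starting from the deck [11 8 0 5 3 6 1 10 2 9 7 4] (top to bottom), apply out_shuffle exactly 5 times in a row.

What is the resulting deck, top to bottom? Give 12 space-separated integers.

Answer: 11 7 9 2 10 1 6 3 5 0 8 4

Derivation:
After op 1 (out_shuffle): [11 1 8 10 0 2 5 9 3 7 6 4]
After op 2 (out_shuffle): [11 5 1 9 8 3 10 7 0 6 2 4]
After op 3 (out_shuffle): [11 10 5 7 1 0 9 6 8 2 3 4]
After op 4 (out_shuffle): [11 9 10 6 5 8 7 2 1 3 0 4]
After op 5 (out_shuffle): [11 7 9 2 10 1 6 3 5 0 8 4]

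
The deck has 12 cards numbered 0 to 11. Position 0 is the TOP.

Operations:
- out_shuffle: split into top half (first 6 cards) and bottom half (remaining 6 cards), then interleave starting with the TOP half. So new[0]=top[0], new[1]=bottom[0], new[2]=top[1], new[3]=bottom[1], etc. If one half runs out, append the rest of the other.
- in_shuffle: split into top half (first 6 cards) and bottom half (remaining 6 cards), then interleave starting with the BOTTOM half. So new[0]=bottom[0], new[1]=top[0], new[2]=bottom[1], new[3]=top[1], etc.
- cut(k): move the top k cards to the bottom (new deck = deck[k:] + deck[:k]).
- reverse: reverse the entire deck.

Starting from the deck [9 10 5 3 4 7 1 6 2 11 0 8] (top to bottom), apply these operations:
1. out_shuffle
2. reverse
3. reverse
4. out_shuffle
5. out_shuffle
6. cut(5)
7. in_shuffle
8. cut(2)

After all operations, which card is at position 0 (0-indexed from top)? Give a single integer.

Answer: 9

Derivation:
After op 1 (out_shuffle): [9 1 10 6 5 2 3 11 4 0 7 8]
After op 2 (reverse): [8 7 0 4 11 3 2 5 6 10 1 9]
After op 3 (reverse): [9 1 10 6 5 2 3 11 4 0 7 8]
After op 4 (out_shuffle): [9 3 1 11 10 4 6 0 5 7 2 8]
After op 5 (out_shuffle): [9 6 3 0 1 5 11 7 10 2 4 8]
After op 6 (cut(5)): [5 11 7 10 2 4 8 9 6 3 0 1]
After op 7 (in_shuffle): [8 5 9 11 6 7 3 10 0 2 1 4]
After op 8 (cut(2)): [9 11 6 7 3 10 0 2 1 4 8 5]
Position 0: card 9.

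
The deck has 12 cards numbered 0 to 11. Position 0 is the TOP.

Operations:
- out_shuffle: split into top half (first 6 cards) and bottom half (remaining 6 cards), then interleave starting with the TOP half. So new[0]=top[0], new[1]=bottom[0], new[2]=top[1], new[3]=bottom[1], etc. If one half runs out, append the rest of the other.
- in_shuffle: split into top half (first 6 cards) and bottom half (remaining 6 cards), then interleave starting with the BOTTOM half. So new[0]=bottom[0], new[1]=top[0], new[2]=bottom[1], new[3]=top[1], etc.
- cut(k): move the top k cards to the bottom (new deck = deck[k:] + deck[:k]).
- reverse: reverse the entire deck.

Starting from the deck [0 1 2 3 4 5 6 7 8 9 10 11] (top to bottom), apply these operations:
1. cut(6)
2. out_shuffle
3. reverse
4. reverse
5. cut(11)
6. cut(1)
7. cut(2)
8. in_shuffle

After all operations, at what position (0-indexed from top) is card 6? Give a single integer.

Answer: 8

Derivation:
After op 1 (cut(6)): [6 7 8 9 10 11 0 1 2 3 4 5]
After op 2 (out_shuffle): [6 0 7 1 8 2 9 3 10 4 11 5]
After op 3 (reverse): [5 11 4 10 3 9 2 8 1 7 0 6]
After op 4 (reverse): [6 0 7 1 8 2 9 3 10 4 11 5]
After op 5 (cut(11)): [5 6 0 7 1 8 2 9 3 10 4 11]
After op 6 (cut(1)): [6 0 7 1 8 2 9 3 10 4 11 5]
After op 7 (cut(2)): [7 1 8 2 9 3 10 4 11 5 6 0]
After op 8 (in_shuffle): [10 7 4 1 11 8 5 2 6 9 0 3]
Card 6 is at position 8.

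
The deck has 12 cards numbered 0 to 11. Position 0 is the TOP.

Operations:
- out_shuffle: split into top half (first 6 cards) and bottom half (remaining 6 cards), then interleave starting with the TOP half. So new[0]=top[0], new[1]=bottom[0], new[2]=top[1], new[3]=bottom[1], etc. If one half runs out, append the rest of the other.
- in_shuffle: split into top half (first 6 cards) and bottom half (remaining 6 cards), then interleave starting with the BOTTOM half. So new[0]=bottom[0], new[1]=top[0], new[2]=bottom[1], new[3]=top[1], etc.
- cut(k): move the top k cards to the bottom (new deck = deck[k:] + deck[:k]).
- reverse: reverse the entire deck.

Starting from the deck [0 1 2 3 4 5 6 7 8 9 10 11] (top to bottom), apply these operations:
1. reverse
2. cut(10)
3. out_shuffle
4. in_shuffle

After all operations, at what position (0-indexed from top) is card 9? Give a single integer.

After op 1 (reverse): [11 10 9 8 7 6 5 4 3 2 1 0]
After op 2 (cut(10)): [1 0 11 10 9 8 7 6 5 4 3 2]
After op 3 (out_shuffle): [1 7 0 6 11 5 10 4 9 3 8 2]
After op 4 (in_shuffle): [10 1 4 7 9 0 3 6 8 11 2 5]
Card 9 is at position 4.

Answer: 4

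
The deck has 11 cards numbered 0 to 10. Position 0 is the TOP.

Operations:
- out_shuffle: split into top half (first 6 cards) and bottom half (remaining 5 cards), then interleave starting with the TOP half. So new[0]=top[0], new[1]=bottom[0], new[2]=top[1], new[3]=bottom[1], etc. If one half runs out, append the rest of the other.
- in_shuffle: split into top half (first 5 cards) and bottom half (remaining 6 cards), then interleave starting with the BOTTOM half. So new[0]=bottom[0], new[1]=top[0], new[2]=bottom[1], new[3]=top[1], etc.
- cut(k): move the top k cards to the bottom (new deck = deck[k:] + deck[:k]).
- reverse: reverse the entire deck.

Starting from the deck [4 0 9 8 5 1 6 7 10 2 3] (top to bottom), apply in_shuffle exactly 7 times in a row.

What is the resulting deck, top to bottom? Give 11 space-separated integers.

After op 1 (in_shuffle): [1 4 6 0 7 9 10 8 2 5 3]
After op 2 (in_shuffle): [9 1 10 4 8 6 2 0 5 7 3]
After op 3 (in_shuffle): [6 9 2 1 0 10 5 4 7 8 3]
After op 4 (in_shuffle): [10 6 5 9 4 2 7 1 8 0 3]
After op 5 (in_shuffle): [2 10 7 6 1 5 8 9 0 4 3]
After op 6 (in_shuffle): [5 2 8 10 9 7 0 6 4 1 3]
After op 7 (in_shuffle): [7 5 0 2 6 8 4 10 1 9 3]

Answer: 7 5 0 2 6 8 4 10 1 9 3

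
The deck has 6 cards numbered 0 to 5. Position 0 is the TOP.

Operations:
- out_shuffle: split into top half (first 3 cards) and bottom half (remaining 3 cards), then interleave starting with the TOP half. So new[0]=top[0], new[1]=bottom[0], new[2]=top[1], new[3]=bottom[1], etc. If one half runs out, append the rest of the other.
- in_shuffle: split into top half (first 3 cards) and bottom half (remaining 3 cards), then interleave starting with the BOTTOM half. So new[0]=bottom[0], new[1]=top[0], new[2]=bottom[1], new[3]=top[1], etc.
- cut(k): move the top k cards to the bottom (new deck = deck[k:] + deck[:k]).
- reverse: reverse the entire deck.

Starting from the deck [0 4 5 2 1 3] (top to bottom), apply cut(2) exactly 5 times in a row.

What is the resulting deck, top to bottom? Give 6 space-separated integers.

Answer: 1 3 0 4 5 2

Derivation:
After op 1 (cut(2)): [5 2 1 3 0 4]
After op 2 (cut(2)): [1 3 0 4 5 2]
After op 3 (cut(2)): [0 4 5 2 1 3]
After op 4 (cut(2)): [5 2 1 3 0 4]
After op 5 (cut(2)): [1 3 0 4 5 2]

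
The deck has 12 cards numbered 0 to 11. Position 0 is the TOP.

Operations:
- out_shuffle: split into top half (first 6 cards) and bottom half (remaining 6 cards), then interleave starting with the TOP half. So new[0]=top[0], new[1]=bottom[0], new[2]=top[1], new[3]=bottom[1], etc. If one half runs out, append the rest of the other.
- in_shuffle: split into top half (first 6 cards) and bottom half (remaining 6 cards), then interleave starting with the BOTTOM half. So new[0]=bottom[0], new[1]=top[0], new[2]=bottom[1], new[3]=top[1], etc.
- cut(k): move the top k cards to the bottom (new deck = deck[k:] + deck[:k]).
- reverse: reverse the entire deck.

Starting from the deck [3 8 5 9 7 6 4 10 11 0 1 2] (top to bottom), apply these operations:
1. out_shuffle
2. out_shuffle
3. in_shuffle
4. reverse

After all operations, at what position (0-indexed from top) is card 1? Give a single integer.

After op 1 (out_shuffle): [3 4 8 10 5 11 9 0 7 1 6 2]
After op 2 (out_shuffle): [3 9 4 0 8 7 10 1 5 6 11 2]
After op 3 (in_shuffle): [10 3 1 9 5 4 6 0 11 8 2 7]
After op 4 (reverse): [7 2 8 11 0 6 4 5 9 1 3 10]
Card 1 is at position 9.

Answer: 9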